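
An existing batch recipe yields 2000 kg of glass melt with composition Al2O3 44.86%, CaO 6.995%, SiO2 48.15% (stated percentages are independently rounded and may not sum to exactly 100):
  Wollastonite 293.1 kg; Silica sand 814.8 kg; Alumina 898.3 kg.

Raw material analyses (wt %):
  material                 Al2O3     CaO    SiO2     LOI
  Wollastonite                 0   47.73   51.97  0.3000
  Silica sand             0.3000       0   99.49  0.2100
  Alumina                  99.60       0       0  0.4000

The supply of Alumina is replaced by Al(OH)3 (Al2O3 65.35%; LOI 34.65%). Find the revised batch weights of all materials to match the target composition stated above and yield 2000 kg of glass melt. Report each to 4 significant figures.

Revised batch per 2000 kg glass melt:
  Wollastonite: 293.1 kg
  Silica sand: 814.8 kg
  Al(OH)3: 1369 kg
Total batch = 2477 kg; LOI loss = 476.9 kg

Mid-chain values are shown (rounded to four significant digits) across the worked steps. All arithmetic keeps full precision at each step. Every reported value is rounded only once; all derived quantities are computed in full precision (net glass mass, the totals, the three compositions, LOI, the yield) starting from the weights on 2000 kg of glass as given in the problem or answer text.
Target masses of each oxide per 2000 kg glass melt:
  Al2O3: 44.86% × 2000 = 897.2 kg
  CaO: 6.995% × 2000 = 139.9 kg
  SiO2: 48.15% × 2000 = 963.0 kg
Balance tally, oxide-wise, using the reported weights, relative to the basis at hand (sum by sum, the targets are met once rounding is allowed for):
  Al2O3: 814.8·0.003000 + 1369·0.6535 = 897.1 kg (target 897.2 kg)
  CaO: 293.1·0.4773 = 139.9 kg (target 139.9 kg)
  SiO2: 293.1·0.5197 + 814.8·0.9949 = 963.0 kg (target 963.0 kg)
Glass mass check: net batch after ignition = 2000 kg (the Σ of target masses is 2000 kg; basis as stated: 2000 kg — any gap is answer rounding).
Batch grand total — Σ batch = 2477 kg; loss to ignition Σ batch·LOI = 476.9 kg; yield, glass over the total, = 80.74%.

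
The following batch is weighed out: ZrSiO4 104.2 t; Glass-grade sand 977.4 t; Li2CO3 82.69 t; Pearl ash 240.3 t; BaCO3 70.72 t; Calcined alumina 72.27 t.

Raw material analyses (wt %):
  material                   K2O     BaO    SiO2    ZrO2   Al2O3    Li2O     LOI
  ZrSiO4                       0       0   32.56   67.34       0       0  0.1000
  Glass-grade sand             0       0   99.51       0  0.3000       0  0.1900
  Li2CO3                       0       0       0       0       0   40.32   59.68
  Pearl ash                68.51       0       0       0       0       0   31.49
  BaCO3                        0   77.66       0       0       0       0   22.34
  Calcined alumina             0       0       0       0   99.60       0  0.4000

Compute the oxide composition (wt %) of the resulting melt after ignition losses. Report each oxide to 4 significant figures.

Exact precision is held at every stage; working values are printed, rounded to 4 significant figures, between the steps — every reported value is rounded a single time; derived quantities, which include net glass mass, the totals, six oxide percentages, the yield, LOI, are re-derived at full float precision, as set out in question or answer, starting from the weights on 1405 t of glass.
Mass of each oxide from the mix:
  K2O: 240.3·0.6851 = 164.6 t
  BaO: 70.72·0.7766 = 54.92 t
  SiO2: 104.2·0.3256 + 977.4·0.9951 = 1007 t
  ZrO2: 104.2·0.6734 = 70.17 t
  Al2O3: 977.4·0.003000 + 72.27·0.9960 = 74.91 t
  Li2O: 82.69·0.4032 = 33.34 t
LOI: 104.2·0.001000 + 977.4·0.001900 + 82.69·0.5968 + 240.3·0.3149 + 70.72·0.2234 + 72.27·0.004000 = 143.1 t
Resulting glass, batch − LOI: 1548 − 143.1 = 1405 t (equal to the oxide-mass sum)
each oxide over glass, ×100, is wt %

Glass mass = 1405 t (batch 1548 − LOI 143.1).
Composition: K2O 11.72%, BaO 3.910%, SiO2 71.66%, ZrO2 4.996%, Al2O3 5.334%, Li2O 2.374%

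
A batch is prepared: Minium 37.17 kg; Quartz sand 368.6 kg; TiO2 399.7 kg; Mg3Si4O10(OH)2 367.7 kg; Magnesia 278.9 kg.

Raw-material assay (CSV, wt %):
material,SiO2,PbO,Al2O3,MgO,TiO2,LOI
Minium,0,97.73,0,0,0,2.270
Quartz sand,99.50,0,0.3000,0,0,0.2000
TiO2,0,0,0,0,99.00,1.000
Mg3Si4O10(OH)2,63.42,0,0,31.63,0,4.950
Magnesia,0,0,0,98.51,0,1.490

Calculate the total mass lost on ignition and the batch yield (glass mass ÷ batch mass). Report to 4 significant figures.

LOI loss = 27.93 kg; glass = 1424 kg; yield = 98.08%

Every computation runs at full precision through every step. Intermediates appear (rounded to four significant figures) as written; each reported figure is rounded just once; all derived quantities, including yield, LOI, glass mass, the totals, five oxide percentages, are carried using the weight values at 1424 kg of glass in full float precision, precisely as stated by the question or the answer.
LOI of each material in turn:
  Minium: 37.17 × 0.02270 = 0.8438 kg
  Quartz sand: 368.6 × 0.002000 = 0.7372 kg
  TiO2: 399.7 × 0.01000 = 3.997 kg
  Mg3Si4O10(OH)2: 367.7 × 0.04950 = 18.20 kg
  Magnesia: 278.9 × 0.01490 = 4.156 kg
Total LOI = 27.93 kg
Glass = batch − LOI = 1452 − 27.93 = 1424 kg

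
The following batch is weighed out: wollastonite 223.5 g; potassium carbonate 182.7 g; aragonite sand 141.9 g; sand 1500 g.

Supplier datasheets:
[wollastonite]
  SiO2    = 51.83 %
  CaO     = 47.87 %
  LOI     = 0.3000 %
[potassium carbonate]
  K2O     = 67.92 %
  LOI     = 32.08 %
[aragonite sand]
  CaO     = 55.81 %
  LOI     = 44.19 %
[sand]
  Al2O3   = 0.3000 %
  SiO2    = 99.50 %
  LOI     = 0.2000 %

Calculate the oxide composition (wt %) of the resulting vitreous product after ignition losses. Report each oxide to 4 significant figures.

Glass mass = 1923 g (batch 2048 − LOI 125.0).
Composition: K2O 6.453%, Al2O3 0.2340%, SiO2 83.63%, CaO 9.681%

Intermediates appear with 4-significant-figure rounding within the worked lines — each numeric step maintains full float precision through every step. A single rounding yields each reported result; derived quantities (the four compositions, yield, ignition loss, glass mass, the totals) are rebuilt from the batch weights per 1923 g of glass at exact precision, as they appear in the problem or the answer.
Oxide masses out of the charge:
  K2O: 182.7·0.6792 = 124.1 g
  Al2O3: 1500·0.003000 = 4.500 g
  SiO2: 223.5·0.5183 + 1500·0.9950 = 1608 g
  CaO: 223.5·0.4787 + 141.9·0.5581 = 186.2 g
LOI: 223.5·0.003000 + 182.7·0.3208 + 141.9·0.4419 + 1500·0.002000 = 125.0 g
The glass mass, total less LOI, = 2048 − 125.0 = 1923 g (= the summed oxide contributions)
wt % = 100 × oxide mass / glass mass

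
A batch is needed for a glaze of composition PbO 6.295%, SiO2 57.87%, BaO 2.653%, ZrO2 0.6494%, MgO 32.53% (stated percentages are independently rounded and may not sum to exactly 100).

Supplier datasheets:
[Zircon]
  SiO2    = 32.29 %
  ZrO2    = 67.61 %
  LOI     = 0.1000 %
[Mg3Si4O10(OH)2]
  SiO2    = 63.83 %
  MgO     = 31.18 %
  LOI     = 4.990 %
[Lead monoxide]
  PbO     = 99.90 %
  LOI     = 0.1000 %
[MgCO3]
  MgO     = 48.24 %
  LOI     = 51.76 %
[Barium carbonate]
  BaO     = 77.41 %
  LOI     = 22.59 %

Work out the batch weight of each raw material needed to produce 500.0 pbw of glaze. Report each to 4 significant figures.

Mid-chain values are displayed rounded to four significant figures across the worked steps — the whole derivation keeps full precision at each step; each reported figure is rounded just once — the derived quantities, including five oxide percentages, ignition loss, yield, totals, net glass mass, are re-derived from the batch weights for 500.0 pbw of glass at full precision, precisely as stated by the question or the answer.
Oxide mass targets, per 500.0 pbw glaze:
  PbO: 6.295% × 500.0 = 31.48 pbw
  SiO2: 57.87% × 500.0 = 289.4 pbw
  BaO: 2.653% × 500.0 = 13.26 pbw
  ZrO2: 0.6494% × 500.0 = 3.247 pbw
  MgO: 32.53% × 500.0 = 162.6 pbw
Mass-balance tally per oxide on the weights just shown, at the basis given (sums match the target masses exact up to rounding of places):
  PbO: 31.51·0.9990 = 31.48 pbw (target 31.48 pbw)
  SiO2: 4.803·0.3229 + 450.9·0.6383 = 289.4 pbw (target 289.4 pbw)
  BaO: 17.14·0.7741 = 13.27 pbw (target 13.26 pbw)
  ZrO2: 4.803·0.6761 = 3.247 pbw (target 3.247 pbw)
  MgO: 450.9·0.3118 + 45.74·0.4824 = 162.7 pbw (target 162.6 pbw)
Glass-mass bookkeeping: Σ batch − LOI loss = 500.0 pbw (targets for the oxides total 500.0 pbw; basis as stated: 500.0 pbw — any gap is answer rounding).
Batch total: Σ batch = 550.1 pbw; ignition loss, Σ(batch × LOI) = 50.08 pbw; yield = glass ÷ total batch = 90.90%.

Batch per 500.0 pbw glaze:
  Zircon: 4.803 pbw
  Mg3Si4O10(OH)2: 450.9 pbw
  Lead monoxide: 31.51 pbw
  MgCO3: 45.74 pbw
  Barium carbonate: 17.14 pbw
Total batch = 550.1 pbw; LOI loss = 50.08 pbw; yield = 90.90%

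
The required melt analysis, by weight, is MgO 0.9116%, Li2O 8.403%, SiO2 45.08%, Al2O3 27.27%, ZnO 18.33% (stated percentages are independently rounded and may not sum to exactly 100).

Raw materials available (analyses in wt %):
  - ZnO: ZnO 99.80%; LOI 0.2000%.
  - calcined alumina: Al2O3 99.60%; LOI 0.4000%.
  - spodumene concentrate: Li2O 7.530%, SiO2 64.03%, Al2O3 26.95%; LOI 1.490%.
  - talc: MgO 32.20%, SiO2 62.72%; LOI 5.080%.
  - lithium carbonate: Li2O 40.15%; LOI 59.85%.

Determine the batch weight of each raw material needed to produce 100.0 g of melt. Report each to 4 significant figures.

All arithmetic keeps full precision at all times. Mid-chain values are rounded to four significant figures as shown. Every reported value undergoes a single rounding. Derived quantities are recomputed at full float precision (net glass mass, the totals, the yield, ignition loss, five oxide percentages) starting from the weights for 100.0 g of glass, precisely as stated by problem or answer.
Per-oxide target masses for 100.0 g melt:
  MgO: 0.9116% × 100.0 = 0.9116 g
  Li2O: 8.403% × 100.0 = 8.403 g
  SiO2: 45.08% × 100.0 = 45.08 g
  Al2O3: 27.27% × 100.0 = 27.27 g
  ZnO: 18.33% × 100.0 = 18.33 g
Checking each oxide sum given the weights on record, on the stated basis (sums match the target masses modulo rounding of the values):
  MgO: 2.831·0.3220 = 0.9116 g (target 0.9116 g)
  Li2O: 67.63·0.07530 + 8.245·0.4015 = 8.403 g (target 8.403 g)
  SiO2: 67.63·0.6403 + 2.831·0.6272 = 45.08 g (target 45.08 g)
  Al2O3: 9.080·0.9960 + 67.63·0.2695 = 27.27 g (target 27.27 g)
  ZnO: 18.37·0.9980 = 18.33 g (target 18.33 g)
Glass-mass closure: batch total minus LOI = 100.0 g (per-oxide target masses sum to 99.99 g; the stated basis being 100.0 g — deltas are rounding alone).
Adding the batch up: Σ batch = 106.2 g; LOI removed, Σ of batch·LOI: 6.159 g; as yield: glass ÷ batch → 94.20%.

Batch per 100.0 g melt:
  ZnO: 18.37 g
  calcined alumina: 9.080 g
  spodumene concentrate: 67.63 g
  talc: 2.831 g
  lithium carbonate: 8.245 g
Total batch = 106.2 g; LOI loss = 6.159 g; yield = 94.20%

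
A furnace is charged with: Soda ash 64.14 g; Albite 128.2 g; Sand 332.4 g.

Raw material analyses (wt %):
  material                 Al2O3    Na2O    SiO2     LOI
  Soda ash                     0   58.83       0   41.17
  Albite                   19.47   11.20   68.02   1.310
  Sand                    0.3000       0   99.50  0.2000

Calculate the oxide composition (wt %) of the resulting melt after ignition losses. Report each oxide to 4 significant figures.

Glass mass = 496.0 g (batch 524.7 − LOI 28.75).
Composition: Al2O3 5.234%, Na2O 10.50%, SiO2 84.26%

In-progress results appear rounded to 4 significant digits alongside each step; the working math maintains full float precision at each step; exactly one rounding is applied to each reported value — all derived quantities are carried at exact precision (LOI, three oxide percentages, net glass mass, yield, the totals) from the weighed amounts per 496.0 g of glass, exactly as shown in either problem or answer.
What the batch supplies per oxide:
  Al2O3: 128.2·0.1947 + 332.4·0.003000 = 25.96 g
  Na2O: 64.14·0.5883 + 128.2·0.1120 = 52.09 g
  SiO2: 128.2·0.6802 + 332.4·0.9950 = 417.9 g
LOI: 64.14·0.4117 + 128.2·0.01310 + 332.4·0.002000 = 28.75 g
Glass = total batch minus LOI = 524.7 − 28.75 = 496.0 g (the oxide masses sum to this)
percent by weight: oxide/glass ×100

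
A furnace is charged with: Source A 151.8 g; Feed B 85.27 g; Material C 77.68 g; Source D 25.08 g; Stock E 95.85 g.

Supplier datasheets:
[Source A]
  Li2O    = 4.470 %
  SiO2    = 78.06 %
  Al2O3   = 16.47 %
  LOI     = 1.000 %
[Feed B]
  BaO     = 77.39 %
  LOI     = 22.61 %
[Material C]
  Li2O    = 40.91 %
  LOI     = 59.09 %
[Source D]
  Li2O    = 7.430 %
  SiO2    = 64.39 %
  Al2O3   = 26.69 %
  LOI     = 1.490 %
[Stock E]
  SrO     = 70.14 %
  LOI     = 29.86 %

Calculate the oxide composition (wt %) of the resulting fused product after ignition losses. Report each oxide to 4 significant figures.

Glass mass = 340.0 g (batch 435.7 − LOI 95.69).
Composition: BaO 19.41%, Li2O 11.89%, SiO2 39.60%, Al2O3 9.323%, SrO 19.77%

Mid-chain values are displayed (rounded to 4 significant figures) alongside each step. The whole derivation holds full precision in every operation. Every reported result undergoes a single rounding. The derived quantities are re-derived using the weight values for 340.0 g of glass in full float precision (totals, five oxide percentages, ignition loss, the yield, glass mass), as quoted within the problem or the answer.
Per-oxide mass from batch:
  BaO: 85.27·0.7739 = 65.99 g
  Li2O: 151.8·0.04470 + 77.68·0.4091 + 25.08·0.07430 = 40.43 g
  SiO2: 151.8·0.7806 + 25.08·0.6439 = 134.6 g
  Al2O3: 151.8·0.1647 + 25.08·0.2669 = 31.70 g
  SrO: 95.85·0.7014 = 67.23 g
LOI: 151.8·0.01000 + 85.27·0.2261 + 77.68·0.5909 + 25.08·0.01490 + 95.85·0.2986 = 95.69 g
Glass = total batch minus LOI = 435.7 − 95.69 = 340.0 g (= the summed oxide contributions)
wt %: oxide over glass, times 100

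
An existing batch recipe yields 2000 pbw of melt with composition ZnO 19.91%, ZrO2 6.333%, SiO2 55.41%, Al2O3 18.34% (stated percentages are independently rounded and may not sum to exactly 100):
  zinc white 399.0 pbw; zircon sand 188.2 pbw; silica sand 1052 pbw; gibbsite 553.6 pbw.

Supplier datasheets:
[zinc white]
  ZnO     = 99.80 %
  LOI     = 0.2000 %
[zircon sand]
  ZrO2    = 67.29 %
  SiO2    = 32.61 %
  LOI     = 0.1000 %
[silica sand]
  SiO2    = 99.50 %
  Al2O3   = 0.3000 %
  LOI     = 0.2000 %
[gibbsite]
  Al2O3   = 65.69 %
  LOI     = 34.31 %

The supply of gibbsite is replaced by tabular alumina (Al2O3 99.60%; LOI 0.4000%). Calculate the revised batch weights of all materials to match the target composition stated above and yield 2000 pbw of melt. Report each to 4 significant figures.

Intermediates are displayed rounded to four significant digits in the printout — every computation runs at full precision from start to finish — a single rounding yields every reported figure — derived quantities (the four compositions, ignition loss, yield, glass mass, totals) are rebuilt using the weight values per 2000 pbw of glass at exact precision exactly as shown in the question or the answer.
Target oxide masses per 2000 pbw melt:
  ZnO: 19.91% × 2000 = 398.2 pbw
  ZrO2: 6.333% × 2000 = 126.7 pbw
  SiO2: 55.41% × 2000 = 1108 pbw
  Al2O3: 18.34% × 2000 = 366.8 pbw
Checking each oxide sum given the weights on record, at the basis given (summed amounts equal target values inside rounding margins):
  ZnO: 399.0·0.9980 = 398.2 pbw (target 398.2 pbw)
  ZrO2: 188.2·0.6729 = 126.6 pbw (target 126.7 pbw)
  SiO2: 188.2·0.3261 + 1052·0.9950 = 1108 pbw (target 1108 pbw)
  Al2O3: 1052·0.003000 + 365.1·0.9960 = 366.8 pbw (target 366.8 pbw)
Auditing the glass mass value: total charge less LOI = 2000 pbw (oxide target masses add up to 2000 pbw; with the basis standing at 2000 pbw — deltas are rounding alone).
Summing the batch: Σ batch = 2004 pbw; loss to ignition Σ batch·LOI = 4.551 pbw; yield: glass divided by total = 99.77%.

Revised batch per 2000 pbw melt:
  zinc white: 399.0 pbw
  zircon sand: 188.2 pbw
  silica sand: 1052 pbw
  tabular alumina: 365.1 pbw
Total batch = 2004 pbw; LOI loss = 4.551 pbw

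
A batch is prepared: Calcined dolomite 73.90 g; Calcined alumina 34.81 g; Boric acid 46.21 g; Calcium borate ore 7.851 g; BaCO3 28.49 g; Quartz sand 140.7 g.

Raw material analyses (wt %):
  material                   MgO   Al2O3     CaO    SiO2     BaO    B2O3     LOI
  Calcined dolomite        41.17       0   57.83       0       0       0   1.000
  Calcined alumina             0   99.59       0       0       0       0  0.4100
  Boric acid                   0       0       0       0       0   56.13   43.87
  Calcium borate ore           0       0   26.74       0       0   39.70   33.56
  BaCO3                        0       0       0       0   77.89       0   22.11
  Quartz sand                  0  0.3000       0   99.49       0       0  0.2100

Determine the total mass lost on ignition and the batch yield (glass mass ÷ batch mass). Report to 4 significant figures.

LOI loss = 30.38 g; glass = 301.6 g; yield = 90.85%

Mid-chain values are displayed with 4-significant-digit rounding between the steps — each numeric step holds full float precision end to end. Each reported number is rounded just once — the derived quantities (LOI, six oxide percentages, the totals, glass mass, yield) are computed from the batch weights for 301.6 g of glass in exact precision precisely as stated by the question or the answer.
Loss on ignition, line by line:
  Calcined dolomite: 73.90 × 0.01000 = 0.7390 g
  Calcined alumina: 34.81 × 0.004100 = 0.1427 g
  Boric acid: 46.21 × 0.4387 = 20.27 g
  Calcium borate ore: 7.851 × 0.3356 = 2.635 g
  BaCO3: 28.49 × 0.2211 = 6.299 g
  Quartz sand: 140.7 × 0.002100 = 0.2955 g
Total LOI = 30.38 g
Glass = batch − LOI = 332.0 − 30.38 = 301.6 g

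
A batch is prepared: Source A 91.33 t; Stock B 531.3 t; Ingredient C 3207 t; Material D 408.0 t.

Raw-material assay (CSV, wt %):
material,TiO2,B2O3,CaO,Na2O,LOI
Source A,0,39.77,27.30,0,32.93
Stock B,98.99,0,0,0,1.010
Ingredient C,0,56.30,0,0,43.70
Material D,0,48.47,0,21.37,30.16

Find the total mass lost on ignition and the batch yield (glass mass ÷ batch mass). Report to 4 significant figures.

LOI loss = 1560 t; glass = 2678 t; yield = 63.19%

Every computation keeps exact precision through the solve — the intermediate values are displayed (rounded to four significant digits) alongside each step — every reported value takes exactly one rounding; derived quantities are re-derived at full precision (the four compositions, LOI, the totals, net glass mass, the yield) from the weighed amounts for 2678 t of glass as given in the problem or answer text.
LOI of each material in turn:
  Source A: 91.33 × 0.3293 = 30.07 t
  Stock B: 531.3 × 0.01010 = 5.366 t
  Ingredient C: 3207 × 0.4370 = 1401 t
  Material D: 408.0 × 0.3016 = 123.1 t
Total LOI = 1560 t
Glass = batch − LOI = 4238 − 1560 = 2678 t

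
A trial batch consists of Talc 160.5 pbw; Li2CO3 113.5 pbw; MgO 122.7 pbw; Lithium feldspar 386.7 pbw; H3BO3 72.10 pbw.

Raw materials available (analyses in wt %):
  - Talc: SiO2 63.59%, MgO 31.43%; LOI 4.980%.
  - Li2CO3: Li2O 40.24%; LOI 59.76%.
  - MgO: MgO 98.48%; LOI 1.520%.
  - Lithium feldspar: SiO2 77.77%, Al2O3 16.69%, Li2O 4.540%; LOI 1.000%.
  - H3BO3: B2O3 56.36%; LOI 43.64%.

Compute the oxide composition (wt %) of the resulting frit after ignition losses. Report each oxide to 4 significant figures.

Each numeric step holds full float precision at each step. In-progress results are displayed (rounded to 4 significant figures) at each printed step — every reported value takes just one rounding; all derived quantities are computed from the weighed amounts on 742.5 pbw of glass in exact precision (totals, five oxide percentages, ignition loss, glass mass, yield) as they appear in the question or the answer.
Mass of each oxide from the mix:
  SiO2: 160.5·0.6359 + 386.7·0.7777 = 402.8 pbw
  MgO: 160.5·0.3143 + 122.7·0.9848 = 171.3 pbw
  B2O3: 72.10·0.5636 = 40.64 pbw
  Al2O3: 386.7·0.1669 = 64.54 pbw
  Li2O: 113.5·0.4024 + 386.7·0.04540 = 63.23 pbw
LOI: 160.5·0.04980 + 113.5·0.5976 + 122.7·0.01520 + 386.7·0.01000 + 72.10·0.4364 = 113.0 pbw
batch − LOI leaves glass = 855.5 − 113.0 = 742.5 pbw (consistent with Σ oxide mass)
each wt % is 100 × oxide ÷ glass

Glass mass = 742.5 pbw (batch 855.5 − LOI 113.0).
Composition: SiO2 54.25%, MgO 23.07%, B2O3 5.473%, Al2O3 8.692%, Li2O 8.516%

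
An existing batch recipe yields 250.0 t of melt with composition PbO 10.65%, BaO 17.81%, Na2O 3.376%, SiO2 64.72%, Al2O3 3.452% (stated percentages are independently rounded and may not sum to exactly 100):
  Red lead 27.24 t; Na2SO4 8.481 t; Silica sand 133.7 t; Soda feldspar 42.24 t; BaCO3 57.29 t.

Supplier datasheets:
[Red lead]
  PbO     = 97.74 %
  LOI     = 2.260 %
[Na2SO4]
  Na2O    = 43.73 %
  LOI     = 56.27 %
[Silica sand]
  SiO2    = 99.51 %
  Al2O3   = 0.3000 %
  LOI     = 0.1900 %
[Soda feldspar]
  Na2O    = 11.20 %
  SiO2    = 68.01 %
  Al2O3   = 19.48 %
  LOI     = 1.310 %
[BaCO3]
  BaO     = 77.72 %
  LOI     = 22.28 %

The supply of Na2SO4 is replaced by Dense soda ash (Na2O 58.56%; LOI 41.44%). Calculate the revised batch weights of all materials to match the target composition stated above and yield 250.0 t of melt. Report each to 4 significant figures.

Revised batch per 250.0 t melt:
  Red lead: 27.24 t
  Dense soda ash: 6.333 t
  Silica sand: 133.7 t
  Soda feldspar: 42.24 t
  BaCO3: 57.29 t
Total batch = 266.8 t; LOI loss = 16.81 t

Working values are displayed (rounded to four significant figures) in the printout. The working math runs at full precision through the solve — every reported figure takes exactly one rounding; all derived quantities are computed at full float precision (yield, the totals, LOI, the five compositions, net glass mass) starting from the weights on 250.0 t of glass, as they appear in either problem or answer.
The oxide mass targets at 250.0 t melt:
  PbO: 10.65% × 250.0 = 26.62 t
  BaO: 17.81% × 250.0 = 44.52 t
  Na2O: 3.376% × 250.0 = 8.440 t
  SiO2: 64.72% × 250.0 = 161.8 t
  Al2O3: 3.452% × 250.0 = 8.630 t
Oxide-by-oxide audit on the weights just shown, at the basis given (target by target, the sums agree net of answer rounding effects):
  PbO: 27.24·0.9774 = 26.62 t (target 26.62 t)
  BaO: 57.29·0.7772 = 44.53 t (target 44.52 t)
  Na2O: 6.333·0.5856 + 42.24·0.1120 = 8.439 t (target 8.440 t)
  SiO2: 133.7·0.9951 + 42.24·0.6801 = 161.8 t (target 161.8 t)
  Al2O3: 133.7·0.003000 + 42.24·0.1948 = 8.629 t (target 8.630 t)
Auditing the glass mass value: batch total minus LOI = 250.0 t (oxide target masses add up to 250.0 t; with the basis standing at 250.0 t — deltas are rounding alone).
Batch grand total — Σ batch = 266.8 t; ignition loss, Σ(batch × LOI) = 16.81 t; yield, glass over the total, = 93.70%.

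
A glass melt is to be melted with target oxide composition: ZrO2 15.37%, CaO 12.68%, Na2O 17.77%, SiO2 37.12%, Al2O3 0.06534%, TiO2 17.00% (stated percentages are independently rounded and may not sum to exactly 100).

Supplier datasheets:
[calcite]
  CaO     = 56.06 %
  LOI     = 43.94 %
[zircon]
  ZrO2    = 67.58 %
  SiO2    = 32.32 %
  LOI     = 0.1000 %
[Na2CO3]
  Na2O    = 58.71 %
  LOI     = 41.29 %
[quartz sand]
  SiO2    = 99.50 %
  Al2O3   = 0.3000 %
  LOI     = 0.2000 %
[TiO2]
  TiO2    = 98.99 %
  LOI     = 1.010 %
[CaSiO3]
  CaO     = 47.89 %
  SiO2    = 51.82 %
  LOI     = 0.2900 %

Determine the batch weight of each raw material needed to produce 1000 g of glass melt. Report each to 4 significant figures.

In-progress results are shown rounded to 4 significant figures at each printed step — the working math runs at full float precision from first step to last. Every reported result is rounded only once. The derived quantities (yield, six oxide percentages, net glass mass, ignition loss, totals) are rebuilt from the weighed amounts for 1000 g of glass in full precision, exactly as printed in the problem or answer text.
Target oxide masses per 1000 g glass melt:
  ZrO2: 15.37% × 1000 = 153.7 g
  CaO: 12.68% × 1000 = 126.8 g
  Na2O: 17.77% × 1000 = 177.7 g
  SiO2: 37.12% × 1000 = 371.2 g
  Al2O3: 0.06534% × 1000 = 0.6534 g
  TiO2: 17.00% × 1000 = 170.0 g
Balance tally, oxide-wise, given the weights on record, at the basis given (sums match the target masses modulo rounding of the values):
  ZrO2: 227.4·0.6758 = 153.7 g (target 153.7 g)
  CaO: 92.69·0.5606 + 156.3·0.4789 = 126.8 g (target 126.8 g)
  Na2O: 302.7·0.5871 = 177.7 g (target 177.7 g)
  SiO2: 227.4·0.3232 + 217.8·0.9950 + 156.3·0.5182 = 371.2 g (target 371.2 g)
  Al2O3: 217.8·0.003000 = 0.6534 g (target 0.6534 g)
  TiO2: 171.7·0.9899 = 170.0 g (target 170.0 g)
Glass-mass bookkeeping: whole batch net of LOI = 1000 g (summing oxide targets gives 1000 g; basis as stated: 1000 g — any gap is answer rounding).
Batch total: Σ batch = 1169 g; the LOI term Σ batch·LOI equals 168.6 g; yield = glass ÷ total batch = 85.58%.

Batch per 1000 g glass melt:
  calcite: 92.69 g
  zircon: 227.4 g
  Na2CO3: 302.7 g
  quartz sand: 217.8 g
  TiO2: 171.7 g
  CaSiO3: 156.3 g
Total batch = 1169 g; LOI loss = 168.6 g; yield = 85.58%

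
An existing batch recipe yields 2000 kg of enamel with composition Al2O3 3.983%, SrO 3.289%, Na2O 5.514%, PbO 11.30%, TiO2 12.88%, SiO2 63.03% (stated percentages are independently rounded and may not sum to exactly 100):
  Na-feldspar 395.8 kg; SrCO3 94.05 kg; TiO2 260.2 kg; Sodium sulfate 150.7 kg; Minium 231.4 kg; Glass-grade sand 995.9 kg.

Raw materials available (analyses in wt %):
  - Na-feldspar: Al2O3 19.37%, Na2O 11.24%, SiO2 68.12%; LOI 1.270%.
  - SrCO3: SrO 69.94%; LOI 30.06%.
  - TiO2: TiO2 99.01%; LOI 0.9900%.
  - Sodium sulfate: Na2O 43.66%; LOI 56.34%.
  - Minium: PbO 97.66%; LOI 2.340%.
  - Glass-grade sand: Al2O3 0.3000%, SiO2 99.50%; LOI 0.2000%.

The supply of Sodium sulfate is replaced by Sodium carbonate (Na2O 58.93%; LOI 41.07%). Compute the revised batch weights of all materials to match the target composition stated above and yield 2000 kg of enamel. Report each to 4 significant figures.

Every computation maintains exact precision at all times — in-progress results are shown, rounded to four significant figures, between the steps; each reported number receives exactly one rounding. Derived quantities are rebuilt at full precision (yield, net glass mass, ignition loss, the totals, the six compositions) from the weighed amounts per 2000 kg of glass, exactly as printed in problem or answer.
Target masses of each oxide per 2000 kg enamel:
  Al2O3: 3.983% × 2000 = 79.66 kg
  SrO: 3.289% × 2000 = 65.78 kg
  Na2O: 5.514% × 2000 = 110.3 kg
  PbO: 11.30% × 2000 = 226.0 kg
  TiO2: 12.88% × 2000 = 257.6 kg
  SiO2: 63.03% × 2000 = 1261 kg
A balance pass over the oxides, with the batch weights as given, relative to the basis at hand (delivered sums recover each target inside rounding margins):
  Al2O3: 395.8·0.1937 + 995.9·0.003000 = 79.65 kg (target 79.66 kg)
  SrO: 94.05·0.6994 = 65.78 kg (target 65.78 kg)
  Na2O: 395.8·0.1124 + 111.6·0.5893 = 110.3 kg (target 110.3 kg)
  PbO: 231.4·0.9766 = 226.0 kg (target 226.0 kg)
  TiO2: 260.2·0.9901 = 257.6 kg (target 257.6 kg)
  SiO2: 395.8·0.6812 + 995.9·0.9950 = 1261 kg (target 1261 kg)
Mass balance on the glass: total batch − LOI = 2000 kg (the Σ of target masses is 2000 kg; the stated basis being 2000 kg — a pure rounding effect).
Batch total: Σ batch = 2089 kg; LOI loss = Σ batch·LOI = 89.11 kg; as yield: glass ÷ batch → 95.73%.

Revised batch per 2000 kg enamel:
  Na-feldspar: 395.8 kg
  SrCO3: 94.05 kg
  TiO2: 260.2 kg
  Sodium carbonate: 111.6 kg
  Minium: 231.4 kg
  Glass-grade sand: 995.9 kg
Total batch = 2089 kg; LOI loss = 89.11 kg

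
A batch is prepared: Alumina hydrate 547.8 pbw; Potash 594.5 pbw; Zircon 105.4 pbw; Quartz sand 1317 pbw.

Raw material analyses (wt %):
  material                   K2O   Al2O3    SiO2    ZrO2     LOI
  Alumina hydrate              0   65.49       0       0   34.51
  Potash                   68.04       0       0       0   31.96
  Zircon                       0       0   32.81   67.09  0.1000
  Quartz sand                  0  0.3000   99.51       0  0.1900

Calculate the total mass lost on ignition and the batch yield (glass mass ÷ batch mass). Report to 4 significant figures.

LOI loss = 381.7 pbw; glass = 2183 pbw; yield = 85.12%

All arithmetic carries full precision at each step; mid-chain values appear rounded off to 4 significant figures between the steps. Each reported result takes exactly one rounding; all derived quantities are computed at full precision (ignition loss, the four compositions, yield, glass mass, totals) from the batch weights on 2183 pbw of glass, exactly as shown in the problem or answer text.
Per-material ignition loss:
  Alumina hydrate: 547.8 × 0.3451 = 189.0 pbw
  Potash: 594.5 × 0.3196 = 190.0 pbw
  Zircon: 105.4 × 0.001000 = 0.1054 pbw
  Quartz sand: 1317 × 0.001900 = 2.502 pbw
Total LOI = 381.7 pbw
Glass = batch − LOI = 2565 − 381.7 = 2183 pbw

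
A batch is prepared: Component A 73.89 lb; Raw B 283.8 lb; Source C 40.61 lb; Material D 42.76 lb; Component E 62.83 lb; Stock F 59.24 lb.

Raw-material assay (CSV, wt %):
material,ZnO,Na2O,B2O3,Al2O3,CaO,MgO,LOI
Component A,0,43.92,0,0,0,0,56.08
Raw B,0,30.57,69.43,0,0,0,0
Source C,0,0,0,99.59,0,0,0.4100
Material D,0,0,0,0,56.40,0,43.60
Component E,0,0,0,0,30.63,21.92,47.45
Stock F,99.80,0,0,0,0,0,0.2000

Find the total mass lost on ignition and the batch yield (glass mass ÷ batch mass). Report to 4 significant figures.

LOI loss = 90.18 lb; glass = 473.0 lb; yield = 83.99%

Each numeric step carries full float precision from first step to last — working values are shown rounded to 4 significant digits. A single rounding finalizes every reported number — all derived quantities, which include yield, six oxide percentages, totals, LOI, net glass mass, are recomputed in exact precision, exactly as printed in question or answer, from the weighed amounts per 473.0 lb of glass.
Per-material ignition loss:
  Component A: 73.89 × 0.5608 = 41.44 lb
  Raw B: 283.8 × 0 = 0 lb
  Source C: 40.61 × 0.004100 = 0.1665 lb
  Material D: 42.76 × 0.4360 = 18.64 lb
  Component E: 62.83 × 0.4745 = 29.81 lb
  Stock F: 59.24 × 0.002000 = 0.1185 lb
Total LOI = 90.18 lb
Glass = batch − LOI = 563.1 − 90.18 = 473.0 lb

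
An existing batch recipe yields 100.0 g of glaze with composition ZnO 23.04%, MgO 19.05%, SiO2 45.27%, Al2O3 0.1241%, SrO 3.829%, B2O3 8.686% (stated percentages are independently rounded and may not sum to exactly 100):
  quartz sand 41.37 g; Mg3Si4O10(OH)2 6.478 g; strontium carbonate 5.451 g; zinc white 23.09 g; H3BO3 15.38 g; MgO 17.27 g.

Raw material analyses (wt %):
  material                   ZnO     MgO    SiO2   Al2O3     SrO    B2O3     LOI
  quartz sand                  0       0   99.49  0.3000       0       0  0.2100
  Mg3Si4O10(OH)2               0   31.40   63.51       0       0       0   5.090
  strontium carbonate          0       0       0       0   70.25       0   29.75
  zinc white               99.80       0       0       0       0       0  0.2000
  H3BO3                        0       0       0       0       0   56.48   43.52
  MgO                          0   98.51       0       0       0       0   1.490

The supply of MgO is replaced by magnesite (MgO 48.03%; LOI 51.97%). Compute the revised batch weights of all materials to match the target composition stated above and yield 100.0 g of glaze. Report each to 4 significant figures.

Revised batch per 100.0 g glaze:
  quartz sand: 41.37 g
  Mg3Si4O10(OH)2: 6.478 g
  strontium carbonate: 5.451 g
  zinc white: 23.09 g
  H3BO3: 15.38 g
  magnesite: 35.43 g
Total batch = 127.2 g; LOI loss = 27.19 g

The whole derivation keeps full precision from first step to last — intermediates are shown, with 4-significant-digit rounding, within the worked lines; a single rounding produces each reported result. The derived quantities (ignition loss, the totals, glass mass, yield, six oxide percentages) are rebuilt using the weight values at 100.0 g of glass in full float precision, as quoted within question or answer.
Target masses of each oxide per 100.0 g glaze:
  ZnO: 23.04% × 100.0 = 23.04 g
  MgO: 19.05% × 100.0 = 19.05 g
  SiO2: 45.27% × 100.0 = 45.27 g
  Al2O3: 0.1241% × 100.0 = 0.1241 g
  SrO: 3.829% × 100.0 = 3.829 g
  B2O3: 8.686% × 100.0 = 8.686 g
Verifying the oxide balance on the weights just shown, against the basis in use (oxide sums agree with the targets up to rounding of the answer):
  ZnO: 23.09·0.9980 = 23.04 g (target 23.04 g)
  MgO: 6.478·0.3140 + 35.43·0.4803 = 19.05 g (target 19.05 g)
  SiO2: 41.37·0.9949 + 6.478·0.6351 = 45.27 g (target 45.27 g)
  Al2O3: 41.37·0.003000 = 0.1241 g (target 0.1241 g)
  SrO: 5.451·0.7025 = 3.829 g (target 3.829 g)
  B2O3: 15.38·0.5648 = 8.687 g (target 8.686 g)
Consistency of the glass mass: total batch − LOI = 100.0 g (the targets, summed, come to 100.0 g; basis as stated: 100.0 g — deltas are rounding alone).
Whole-batch sum: Σ batch = 127.2 g; LOI loss = Σ batch·LOI = 27.19 g; yield: glass divided by total = 78.62%.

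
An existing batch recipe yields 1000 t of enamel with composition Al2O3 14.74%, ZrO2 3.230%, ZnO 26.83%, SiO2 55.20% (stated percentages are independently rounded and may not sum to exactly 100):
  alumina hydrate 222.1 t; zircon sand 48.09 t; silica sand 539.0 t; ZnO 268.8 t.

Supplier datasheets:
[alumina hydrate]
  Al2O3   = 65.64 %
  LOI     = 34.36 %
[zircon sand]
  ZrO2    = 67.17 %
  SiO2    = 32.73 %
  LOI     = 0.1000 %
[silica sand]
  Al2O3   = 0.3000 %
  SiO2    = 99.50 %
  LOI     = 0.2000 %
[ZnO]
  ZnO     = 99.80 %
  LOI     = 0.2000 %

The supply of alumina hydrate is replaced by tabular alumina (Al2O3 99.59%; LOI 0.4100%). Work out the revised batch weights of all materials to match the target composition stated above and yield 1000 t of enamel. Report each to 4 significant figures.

Rounding to 4 significant digits applies to each in-between result as displayed; every computation carries full float precision from start to finish; every reported value is rounded once only — all derived quantities (ignition loss, totals, glass mass, yield, four oxide percentages) are computed in full float precision starting from the weights for 1000 t of glass, as written in the question or the answer.
Target masses of each oxide per 1000 t enamel:
  Al2O3: 14.74% × 1000 = 147.4 t
  ZrO2: 3.230% × 1000 = 32.30 t
  ZnO: 26.83% × 1000 = 268.3 t
  SiO2: 55.20% × 1000 = 552.0 t
Mass-balance tally per oxide per the reported batch figures, per the basis as stated (every target is met by its sum within answer rounding):
  Al2O3: 146.4·0.9959 + 539.0·0.003000 = 147.4 t (target 147.4 t)
  ZrO2: 48.09·0.6717 = 32.30 t (target 32.30 t)
  ZnO: 268.8·0.9980 = 268.3 t (target 268.3 t)
  SiO2: 48.09·0.3273 + 539.0·0.9950 = 552.0 t (target 552.0 t)
Glass mass check: the batch minus its LOI: 1000 t (the Σ of target masses is 1000 t; with the basis standing at 1000 t — rounding explains the deltas).
Total batch = Σ batch = 1002 t; ignition loss, Σ(batch × LOI) = 2.264 t; yield, glass over the total, = 99.77%.

Revised batch per 1000 t enamel:
  tabular alumina: 146.4 t
  zircon sand: 48.09 t
  silica sand: 539.0 t
  ZnO: 268.8 t
Total batch = 1002 t; LOI loss = 2.264 t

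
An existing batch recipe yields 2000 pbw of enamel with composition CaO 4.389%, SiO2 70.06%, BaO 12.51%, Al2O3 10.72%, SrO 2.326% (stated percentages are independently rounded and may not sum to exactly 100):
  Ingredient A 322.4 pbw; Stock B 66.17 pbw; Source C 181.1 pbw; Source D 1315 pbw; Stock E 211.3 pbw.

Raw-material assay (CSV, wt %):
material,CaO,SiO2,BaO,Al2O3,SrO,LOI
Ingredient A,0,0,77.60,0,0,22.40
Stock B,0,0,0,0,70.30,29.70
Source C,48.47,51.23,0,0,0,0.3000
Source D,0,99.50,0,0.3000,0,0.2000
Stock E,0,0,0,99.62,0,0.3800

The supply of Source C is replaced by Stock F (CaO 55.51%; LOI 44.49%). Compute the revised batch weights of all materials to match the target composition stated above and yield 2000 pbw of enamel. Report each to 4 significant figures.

The intermediate values are displayed, with 4-significant-digit rounding, in the printout; every computation runs at exact precision in every operation; each reported result takes a single rounding. All derived quantities, which include ignition loss, the five compositions, yield, totals, net glass mass, are re-derived in full float precision, as they appear in the problem or the answer, from the batch weights for 2000 pbw of glass.
Target oxide masses per 2000 pbw enamel:
  CaO: 4.389% × 2000 = 87.78 pbw
  SiO2: 70.06% × 2000 = 1401 pbw
  BaO: 12.51% × 2000 = 250.2 pbw
  Al2O3: 10.72% × 2000 = 214.4 pbw
  SrO: 2.326% × 2000 = 46.52 pbw
Mass-balance tally per oxide on the weights just shown, on the stated basis (target by target, the sums agree within answer rounding):
  CaO: 158.1·0.5551 = 87.76 pbw (target 87.78 pbw)
  SiO2: 1408·0.9950 = 1401 pbw (target 1401 pbw)
  BaO: 322.4·0.7760 = 250.2 pbw (target 250.2 pbw)
  Al2O3: 1408·0.003000 + 211.0·0.9962 = 214.4 pbw (target 214.4 pbw)
  SrO: 66.17·0.7030 = 46.52 pbw (target 46.52 pbw)
Glass-mass closure: the batch minus its LOI: 2000 pbw (targets for the oxides total 2000 pbw; versus the stated basis of 2000 pbw — any gap is answer rounding).
Summing the batch: Σ batch = 2166 pbw; ignition loss, Σ(batch × LOI) = 165.8 pbw; yield = glass ÷ total batch = 92.34%.

Revised batch per 2000 pbw enamel:
  Ingredient A: 322.4 pbw
  Stock B: 66.17 pbw
  Stock F: 158.1 pbw
  Source D: 1408 pbw
  Stock E: 211.0 pbw
Total batch = 2166 pbw; LOI loss = 165.8 pbw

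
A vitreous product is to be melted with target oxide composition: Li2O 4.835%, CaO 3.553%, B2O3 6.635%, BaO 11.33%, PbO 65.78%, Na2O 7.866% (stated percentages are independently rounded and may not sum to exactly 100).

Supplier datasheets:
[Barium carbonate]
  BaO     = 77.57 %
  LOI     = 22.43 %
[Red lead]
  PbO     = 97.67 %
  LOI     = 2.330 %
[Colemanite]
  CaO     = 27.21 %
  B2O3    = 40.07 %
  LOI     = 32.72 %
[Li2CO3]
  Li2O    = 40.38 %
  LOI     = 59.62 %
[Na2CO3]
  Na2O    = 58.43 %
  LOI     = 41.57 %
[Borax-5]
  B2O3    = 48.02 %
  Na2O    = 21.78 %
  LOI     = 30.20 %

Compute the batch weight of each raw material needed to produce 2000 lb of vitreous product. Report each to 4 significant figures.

Batch per 2000 lb vitreous product:
  Barium carbonate: 292.1 lb
  Red lead: 1347 lb
  Colemanite: 261.2 lb
  Li2CO3: 239.5 lb
  Na2CO3: 247.5 lb
  Borax-5: 58.42 lb
Total batch = 2446 lb; LOI loss = 445.7 lb; yield = 81.78%

Each numeric step carries exact precision in all steps — in-progress results appear rounded to 4 significant digits alongside each step — every reported result is rounded a single time — the derived quantities, including ignition loss, net glass mass, the yield, the six compositions, totals, are carried from the batch weights for 2000 lb of glass at full precision, exactly as shown in problem or answer.
Per-oxide target masses for 2000 lb vitreous product:
  Li2O: 4.835% × 2000 = 96.70 lb
  CaO: 3.553% × 2000 = 71.06 lb
  B2O3: 6.635% × 2000 = 132.7 lb
  BaO: 11.33% × 2000 = 226.6 lb
  PbO: 65.78% × 2000 = 1316 lb
  Na2O: 7.866% × 2000 = 157.3 lb
Verifying the oxide balance working from each reported weight, under the basis named above (delivered sums recover each target within answer rounding):
  Li2O: 239.5·0.4038 = 96.71 lb (target 96.70 lb)
  CaO: 261.2·0.2721 = 71.07 lb (target 71.06 lb)
  B2O3: 261.2·0.4007 + 58.42·0.4802 = 132.7 lb (target 132.7 lb)
  BaO: 292.1·0.7757 = 226.6 lb (target 226.6 lb)
  PbO: 1347·0.9767 = 1316 lb (target 1316 lb)
  Na2O: 247.5·0.5843 + 58.42·0.2178 = 157.3 lb (target 157.3 lb)
Mass balance on the glass: whole batch net of LOI = 2000 lb (targets for the oxides total 2000 lb; against the stated basis, 2000 lb — deltas are rounding alone).
Total batch = Σ batch = 2446 lb; loss to ignition Σ batch·LOI = 445.7 lb; yield = glass ÷ total batch = 81.78%.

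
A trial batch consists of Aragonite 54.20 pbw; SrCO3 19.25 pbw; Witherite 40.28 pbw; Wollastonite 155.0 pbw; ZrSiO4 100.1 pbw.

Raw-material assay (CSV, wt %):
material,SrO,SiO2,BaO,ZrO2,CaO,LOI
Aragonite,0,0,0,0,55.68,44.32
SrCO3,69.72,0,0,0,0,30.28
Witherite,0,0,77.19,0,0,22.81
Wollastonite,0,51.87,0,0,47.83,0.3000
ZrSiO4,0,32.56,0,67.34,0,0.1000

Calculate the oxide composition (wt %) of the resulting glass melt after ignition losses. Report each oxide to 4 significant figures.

All arithmetic maintains full precision all the way through — working values are displayed rounded to 4 significant digits on the page; each reported result carries a single rounding. All derived quantities, including totals, LOI, glass mass, five oxide percentages, yield, are rebuilt from the weighed amounts for 329.2 pbw of glass in full float precision, as they appear in the problem or answer text.
Oxide-by-oxide delivered mass:
  SrO: 19.25·0.6972 = 13.42 pbw
  SiO2: 155.0·0.5187 + 100.1·0.3256 = 113.0 pbw
  BaO: 40.28·0.7719 = 31.09 pbw
  ZrO2: 100.1·0.6734 = 67.41 pbw
  CaO: 54.20·0.5568 + 155.0·0.4783 = 104.3 pbw
LOI: 54.20·0.4432 + 19.25·0.3028 + 40.28·0.2281 + 155.0·0.003000 + 100.1·0.001000 = 39.60 pbw
Glass mass = batch − LOI = 368.8 − 39.60 = 329.2 pbw (= the summed oxide contributions)
each wt % is 100 × oxide ÷ glass

Glass mass = 329.2 pbw (batch 368.8 − LOI 39.60).
Composition: SrO 4.077%, SiO2 34.32%, BaO 9.444%, ZrO2 20.47%, CaO 31.68%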